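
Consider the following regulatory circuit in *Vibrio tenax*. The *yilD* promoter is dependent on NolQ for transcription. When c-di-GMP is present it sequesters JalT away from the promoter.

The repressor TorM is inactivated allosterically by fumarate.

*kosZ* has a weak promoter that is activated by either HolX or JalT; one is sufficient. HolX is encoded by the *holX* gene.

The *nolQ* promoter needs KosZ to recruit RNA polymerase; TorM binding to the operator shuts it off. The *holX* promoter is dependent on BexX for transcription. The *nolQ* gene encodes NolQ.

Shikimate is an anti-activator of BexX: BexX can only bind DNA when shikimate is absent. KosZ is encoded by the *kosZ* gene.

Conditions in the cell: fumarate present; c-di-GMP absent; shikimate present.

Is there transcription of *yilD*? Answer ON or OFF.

Shikimate is present, so BexX is inactive.
Required activator BexX is absent, so *holX* is not transcribed.
So HolX is not produced.
c-di-GMP is absent, so JalT is active.
Activator JalT is present, so *kosZ* is transcribed.
So KosZ is produced and active.
Fumarate is present, so TorM is inactive.
No repressor is bound and KosZ is active, so *nolQ* is transcribed.
So NolQ is produced and active.
No repressor is bound and NolQ is active, so *yilD* is transcribed.

ON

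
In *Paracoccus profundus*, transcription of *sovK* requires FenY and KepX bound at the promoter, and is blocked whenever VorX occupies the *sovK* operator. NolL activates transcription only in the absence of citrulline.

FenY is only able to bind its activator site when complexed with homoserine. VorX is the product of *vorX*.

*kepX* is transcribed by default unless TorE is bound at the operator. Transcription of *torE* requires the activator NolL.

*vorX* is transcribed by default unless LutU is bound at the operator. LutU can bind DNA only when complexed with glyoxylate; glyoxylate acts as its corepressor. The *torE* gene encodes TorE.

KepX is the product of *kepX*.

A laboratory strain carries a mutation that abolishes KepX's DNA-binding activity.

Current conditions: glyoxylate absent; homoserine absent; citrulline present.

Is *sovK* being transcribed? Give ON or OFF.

Glyoxylate is absent, so LutU is inactive.
With no repressor bound, *vorX* is transcribed.
So VorX is produced and active.
Homoserine is absent, so FenY is inactive.
KepX is non-functional in this strain, so it has no effect.
With repressor VorX bound, *sovK* is not transcribed.

OFF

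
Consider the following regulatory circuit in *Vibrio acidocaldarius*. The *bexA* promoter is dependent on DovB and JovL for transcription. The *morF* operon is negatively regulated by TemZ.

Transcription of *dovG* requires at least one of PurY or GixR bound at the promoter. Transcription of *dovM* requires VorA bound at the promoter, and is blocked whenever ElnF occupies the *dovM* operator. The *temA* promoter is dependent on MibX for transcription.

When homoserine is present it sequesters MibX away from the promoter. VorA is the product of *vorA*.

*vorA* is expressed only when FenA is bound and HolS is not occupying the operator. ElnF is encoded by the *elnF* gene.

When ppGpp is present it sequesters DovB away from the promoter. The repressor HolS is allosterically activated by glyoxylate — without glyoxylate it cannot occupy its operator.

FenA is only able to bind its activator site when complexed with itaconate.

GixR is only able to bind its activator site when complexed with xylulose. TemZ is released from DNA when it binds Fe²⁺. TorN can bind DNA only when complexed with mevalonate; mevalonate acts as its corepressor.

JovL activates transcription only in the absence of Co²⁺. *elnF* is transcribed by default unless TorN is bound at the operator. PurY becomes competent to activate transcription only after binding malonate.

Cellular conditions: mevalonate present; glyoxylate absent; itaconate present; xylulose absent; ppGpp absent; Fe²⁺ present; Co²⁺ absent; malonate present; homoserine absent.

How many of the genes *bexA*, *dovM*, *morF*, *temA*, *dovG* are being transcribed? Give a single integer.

ppGpp is absent, so DovB is active.
Co²⁺ is absent, so JovL is active.
No repressor is bound and DovB and JovL are active, so *bexA* is transcribed.
→ *bexA* is ON.
Mevalonate is present, so TorN is active.
With repressor TorN bound, *elnF* is not transcribed.
So ElnF is not produced.
Itaconate is present, so FenA is active.
Glyoxylate is absent, so HolS is inactive.
No repressor is bound and FenA is active, so *vorA* is transcribed.
So VorA is produced and active.
No repressor is bound and VorA is active, so *dovM* is transcribed.
→ *dovM* is ON.
Fe²⁺ is present, so TemZ is inactive.
With no repressor bound, *morF* is transcribed.
→ *morF* is ON.
Homoserine is absent, so MibX is active.
No repressor is bound and MibX is active, so *temA* is transcribed.
→ *temA* is ON.
Malonate is present, so PurY is active.
Xylulose is absent, so GixR is inactive.
Activator PurY is present, so *dovG* is transcribed.
→ *dovG* is ON.
5 of the 5 genes are transcribed.

5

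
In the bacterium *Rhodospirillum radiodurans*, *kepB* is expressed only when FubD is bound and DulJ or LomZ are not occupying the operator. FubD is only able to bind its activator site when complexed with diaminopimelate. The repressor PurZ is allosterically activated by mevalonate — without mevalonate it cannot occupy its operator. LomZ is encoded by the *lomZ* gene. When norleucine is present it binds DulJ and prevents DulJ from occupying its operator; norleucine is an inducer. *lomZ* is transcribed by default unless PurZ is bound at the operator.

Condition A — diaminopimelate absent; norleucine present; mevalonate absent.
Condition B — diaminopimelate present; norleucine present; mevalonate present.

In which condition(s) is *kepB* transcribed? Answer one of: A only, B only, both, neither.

Condition A:
Diaminopimelate is absent, so FubD is inactive.
Norleucine is present, so DulJ is inactive.
Mevalonate is absent, so PurZ is inactive.
With no repressor bound, *lomZ* is transcribed.
So LomZ is produced and active.
With repressor LomZ bound, *kepB* is not transcribed.
→ *kepB* is OFF in A.
Condition B:
Diaminopimelate is present, so FubD is active.
Norleucine is present, so DulJ is inactive.
Mevalonate is present, so PurZ is active.
With repressor PurZ bound, *lomZ* is not transcribed.
So LomZ is not produced.
No repressor is bound and FubD is active, so *kepB* is transcribed.
→ *kepB* is ON in B.

B only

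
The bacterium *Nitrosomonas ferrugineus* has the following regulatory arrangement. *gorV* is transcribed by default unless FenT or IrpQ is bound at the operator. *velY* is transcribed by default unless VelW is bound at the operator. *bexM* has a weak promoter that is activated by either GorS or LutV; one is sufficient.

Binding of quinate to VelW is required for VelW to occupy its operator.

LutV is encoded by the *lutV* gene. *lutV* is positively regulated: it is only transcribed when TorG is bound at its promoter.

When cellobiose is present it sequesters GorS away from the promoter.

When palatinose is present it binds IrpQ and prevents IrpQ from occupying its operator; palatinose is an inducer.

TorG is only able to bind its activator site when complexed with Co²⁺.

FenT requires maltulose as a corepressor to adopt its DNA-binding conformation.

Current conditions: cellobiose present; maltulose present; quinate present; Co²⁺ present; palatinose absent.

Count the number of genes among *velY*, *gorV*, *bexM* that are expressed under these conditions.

1

Quinate is present, so VelW is active.
With repressor VelW bound, *velY* is not transcribed.
→ *velY* is OFF.
Maltulose is present, so FenT is active.
Palatinose is absent, so IrpQ is active.
With repressor FenT bound, *gorV* is not transcribed.
→ *gorV* is OFF.
Cellobiose is present, so GorS is inactive.
Co²⁺ is present, so TorG is active.
No repressor is bound and TorG is active, so *lutV* is transcribed.
So LutV is produced and active.
Activator LutV is present, so *bexM* is transcribed.
→ *bexM* is ON.
1 of the 3 genes is transcribed.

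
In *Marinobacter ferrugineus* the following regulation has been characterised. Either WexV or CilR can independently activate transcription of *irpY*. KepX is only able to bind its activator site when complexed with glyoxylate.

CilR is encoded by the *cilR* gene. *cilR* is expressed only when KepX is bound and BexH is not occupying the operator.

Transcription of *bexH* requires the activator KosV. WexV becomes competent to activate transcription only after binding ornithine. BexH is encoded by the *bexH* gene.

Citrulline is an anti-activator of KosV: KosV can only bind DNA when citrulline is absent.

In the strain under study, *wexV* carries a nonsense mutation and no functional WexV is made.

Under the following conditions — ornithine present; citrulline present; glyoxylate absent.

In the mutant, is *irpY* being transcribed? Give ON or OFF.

OFF

WexV is non-functional in this strain, so it has no effect.
Glyoxylate is absent, so KepX is inactive.
Citrulline is present, so KosV is inactive.
Required activator KosV is absent, so *bexH* is not transcribed.
So BexH is not produced.
Required activator KepX is absent, so *cilR* is not transcribed.
So CilR is not produced.
No activator is available at the *irpY* promoter, so *irpY* is not transcribed.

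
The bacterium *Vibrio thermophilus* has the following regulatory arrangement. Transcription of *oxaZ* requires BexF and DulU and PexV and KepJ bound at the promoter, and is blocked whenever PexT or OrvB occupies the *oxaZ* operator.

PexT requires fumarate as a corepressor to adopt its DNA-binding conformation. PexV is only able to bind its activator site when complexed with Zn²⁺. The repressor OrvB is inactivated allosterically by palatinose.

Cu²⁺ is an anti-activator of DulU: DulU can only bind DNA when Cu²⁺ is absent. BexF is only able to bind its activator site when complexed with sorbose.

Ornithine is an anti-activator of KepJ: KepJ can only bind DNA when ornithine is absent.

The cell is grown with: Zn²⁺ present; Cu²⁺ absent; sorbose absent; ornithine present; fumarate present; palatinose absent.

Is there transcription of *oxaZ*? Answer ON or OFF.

OFF

Fumarate is present, so PexT is active.
Sorbose is absent, so BexF is inactive.
Cu²⁺ is absent, so DulU is active.
Zn²⁺ is present, so PexV is active.
Palatinose is absent, so OrvB is active.
Ornithine is present, so KepJ is inactive.
With repressor PexT bound, *oxaZ* is not transcribed.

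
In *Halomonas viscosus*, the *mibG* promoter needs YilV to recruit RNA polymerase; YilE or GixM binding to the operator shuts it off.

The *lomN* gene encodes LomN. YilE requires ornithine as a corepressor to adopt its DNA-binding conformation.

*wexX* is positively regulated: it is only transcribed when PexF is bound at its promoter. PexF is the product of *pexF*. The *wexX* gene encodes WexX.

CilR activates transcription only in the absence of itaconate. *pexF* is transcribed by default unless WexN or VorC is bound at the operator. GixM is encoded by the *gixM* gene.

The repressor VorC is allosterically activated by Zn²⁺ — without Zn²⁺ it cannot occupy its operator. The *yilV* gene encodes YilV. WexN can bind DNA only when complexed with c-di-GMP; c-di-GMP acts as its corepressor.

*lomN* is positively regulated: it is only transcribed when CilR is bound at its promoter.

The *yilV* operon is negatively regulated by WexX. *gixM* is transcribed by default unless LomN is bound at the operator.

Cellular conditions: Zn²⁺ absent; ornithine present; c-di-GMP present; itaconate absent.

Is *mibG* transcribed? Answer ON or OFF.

Ornithine is present, so YilE is active.
c-di-GMP is present, so WexN is active.
Zn²⁺ is absent, so VorC is inactive.
With repressor WexN bound, *pexF* is not transcribed.
So PexF is not produced.
Required activator PexF is absent, so *wexX* is not transcribed.
So WexX is not produced.
With no repressor bound, *yilV* is transcribed.
So YilV is produced and active.
Itaconate is absent, so CilR is active.
No repressor is bound and CilR is active, so *lomN* is transcribed.
So LomN is produced and active.
With repressor LomN bound, *gixM* is not transcribed.
So GixM is not produced.
With repressor YilE bound, *mibG* is not transcribed.

OFF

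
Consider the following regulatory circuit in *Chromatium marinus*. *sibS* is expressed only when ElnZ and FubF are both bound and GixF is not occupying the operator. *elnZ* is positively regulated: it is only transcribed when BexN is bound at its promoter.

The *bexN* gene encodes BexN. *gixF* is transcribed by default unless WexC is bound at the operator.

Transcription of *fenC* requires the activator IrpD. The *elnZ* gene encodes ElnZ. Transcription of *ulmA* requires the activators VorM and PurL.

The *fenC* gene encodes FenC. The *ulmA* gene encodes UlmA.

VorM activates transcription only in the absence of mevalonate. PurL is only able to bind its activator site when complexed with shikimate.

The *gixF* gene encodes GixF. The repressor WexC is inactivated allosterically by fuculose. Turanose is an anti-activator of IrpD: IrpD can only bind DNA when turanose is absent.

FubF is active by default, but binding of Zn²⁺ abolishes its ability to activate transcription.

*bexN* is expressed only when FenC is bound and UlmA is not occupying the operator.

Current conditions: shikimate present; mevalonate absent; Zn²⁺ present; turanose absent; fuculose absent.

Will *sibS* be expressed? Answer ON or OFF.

OFF

Mevalonate is absent, so VorM is active.
Shikimate is present, so PurL is active.
No repressor is bound and VorM and PurL are active, so *ulmA* is transcribed.
So UlmA is produced and active.
Turanose is absent, so IrpD is active.
No repressor is bound and IrpD is active, so *fenC* is transcribed.
So FenC is produced and active.
With repressor UlmA bound, *bexN* is not transcribed.
So BexN is not produced.
Required activator BexN is absent, so *elnZ* is not transcribed.
So ElnZ is not produced.
Zn²⁺ is present, so FubF is inactive.
Fuculose is absent, so WexC is active.
With repressor WexC bound, *gixF* is not transcribed.
So GixF is not produced.
Required activator ElnZ is absent, so *sibS* is not transcribed.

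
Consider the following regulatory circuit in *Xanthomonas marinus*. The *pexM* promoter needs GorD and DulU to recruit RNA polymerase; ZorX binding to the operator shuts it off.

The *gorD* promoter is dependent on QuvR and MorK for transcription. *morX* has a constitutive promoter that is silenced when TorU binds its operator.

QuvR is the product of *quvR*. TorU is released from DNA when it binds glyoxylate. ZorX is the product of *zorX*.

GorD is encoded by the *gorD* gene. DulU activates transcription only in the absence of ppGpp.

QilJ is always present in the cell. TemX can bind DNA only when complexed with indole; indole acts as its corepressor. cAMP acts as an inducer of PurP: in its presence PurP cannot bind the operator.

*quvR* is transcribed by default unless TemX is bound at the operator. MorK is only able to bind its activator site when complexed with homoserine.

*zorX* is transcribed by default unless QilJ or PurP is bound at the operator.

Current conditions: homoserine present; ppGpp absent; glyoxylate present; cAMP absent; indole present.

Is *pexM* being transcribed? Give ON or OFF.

Indole is present, so TemX is active.
With repressor TemX bound, *quvR* is not transcribed.
So QuvR is not produced.
Homoserine is present, so MorK is active.
Required activator QuvR is absent, so *gorD* is not transcribed.
So GorD is not produced.
QilJ is produced constitutively and is active.
cAMP is absent, so PurP is active.
With repressor QilJ bound, *zorX* is not transcribed.
So ZorX is not produced.
ppGpp is absent, so DulU is active.
Required activator GorD is absent, so *pexM* is not transcribed.

OFF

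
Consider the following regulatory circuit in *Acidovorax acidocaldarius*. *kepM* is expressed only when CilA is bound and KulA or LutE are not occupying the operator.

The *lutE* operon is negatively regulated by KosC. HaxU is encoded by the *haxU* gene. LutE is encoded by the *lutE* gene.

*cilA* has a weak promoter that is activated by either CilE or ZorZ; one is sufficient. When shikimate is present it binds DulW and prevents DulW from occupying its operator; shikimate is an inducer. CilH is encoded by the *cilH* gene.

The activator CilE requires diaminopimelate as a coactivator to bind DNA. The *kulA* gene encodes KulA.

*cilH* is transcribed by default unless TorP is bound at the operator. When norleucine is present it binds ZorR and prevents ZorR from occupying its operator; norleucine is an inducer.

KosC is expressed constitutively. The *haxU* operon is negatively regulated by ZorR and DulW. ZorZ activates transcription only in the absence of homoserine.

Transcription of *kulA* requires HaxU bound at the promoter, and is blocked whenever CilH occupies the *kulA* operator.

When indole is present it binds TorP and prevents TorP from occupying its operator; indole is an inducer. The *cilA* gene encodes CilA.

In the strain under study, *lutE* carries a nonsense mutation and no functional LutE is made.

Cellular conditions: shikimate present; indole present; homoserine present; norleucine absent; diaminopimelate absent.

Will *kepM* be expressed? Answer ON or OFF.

Indole is present, so TorP is inactive.
With no repressor bound, *cilH* is transcribed.
So CilH is produced and active.
Norleucine is absent, so ZorR is active.
Shikimate is present, so DulW is inactive.
With repressor ZorR bound, *haxU* is not transcribed.
So HaxU is not produced.
With repressor CilH bound, *kulA* is not transcribed.
So KulA is not produced.
LutE is non-functional in this strain, so it has no effect.
Diaminopimelate is absent, so CilE is inactive.
Homoserine is present, so ZorZ is inactive.
No activator is available at the *cilA* promoter, so *cilA* is not transcribed.
So CilA is not produced.
Required activator CilA is absent, so *kepM* is not transcribed.

OFF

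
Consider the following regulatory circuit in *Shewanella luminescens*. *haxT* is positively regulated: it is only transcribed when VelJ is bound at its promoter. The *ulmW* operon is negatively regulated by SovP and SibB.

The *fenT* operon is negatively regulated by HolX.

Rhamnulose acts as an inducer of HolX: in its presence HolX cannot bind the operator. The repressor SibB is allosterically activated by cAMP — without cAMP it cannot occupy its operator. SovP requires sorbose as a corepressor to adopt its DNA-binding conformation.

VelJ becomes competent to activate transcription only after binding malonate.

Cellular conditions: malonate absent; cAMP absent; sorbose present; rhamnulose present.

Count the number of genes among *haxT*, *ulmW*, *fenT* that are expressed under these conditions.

1

Malonate is absent, so VelJ is inactive.
Required activator VelJ is absent, so *haxT* is not transcribed.
→ *haxT* is OFF.
Sorbose is present, so SovP is active.
cAMP is absent, so SibB is inactive.
With repressor SovP bound, *ulmW* is not transcribed.
→ *ulmW* is OFF.
Rhamnulose is present, so HolX is inactive.
With no repressor bound, *fenT* is transcribed.
→ *fenT* is ON.
1 of the 3 genes is transcribed.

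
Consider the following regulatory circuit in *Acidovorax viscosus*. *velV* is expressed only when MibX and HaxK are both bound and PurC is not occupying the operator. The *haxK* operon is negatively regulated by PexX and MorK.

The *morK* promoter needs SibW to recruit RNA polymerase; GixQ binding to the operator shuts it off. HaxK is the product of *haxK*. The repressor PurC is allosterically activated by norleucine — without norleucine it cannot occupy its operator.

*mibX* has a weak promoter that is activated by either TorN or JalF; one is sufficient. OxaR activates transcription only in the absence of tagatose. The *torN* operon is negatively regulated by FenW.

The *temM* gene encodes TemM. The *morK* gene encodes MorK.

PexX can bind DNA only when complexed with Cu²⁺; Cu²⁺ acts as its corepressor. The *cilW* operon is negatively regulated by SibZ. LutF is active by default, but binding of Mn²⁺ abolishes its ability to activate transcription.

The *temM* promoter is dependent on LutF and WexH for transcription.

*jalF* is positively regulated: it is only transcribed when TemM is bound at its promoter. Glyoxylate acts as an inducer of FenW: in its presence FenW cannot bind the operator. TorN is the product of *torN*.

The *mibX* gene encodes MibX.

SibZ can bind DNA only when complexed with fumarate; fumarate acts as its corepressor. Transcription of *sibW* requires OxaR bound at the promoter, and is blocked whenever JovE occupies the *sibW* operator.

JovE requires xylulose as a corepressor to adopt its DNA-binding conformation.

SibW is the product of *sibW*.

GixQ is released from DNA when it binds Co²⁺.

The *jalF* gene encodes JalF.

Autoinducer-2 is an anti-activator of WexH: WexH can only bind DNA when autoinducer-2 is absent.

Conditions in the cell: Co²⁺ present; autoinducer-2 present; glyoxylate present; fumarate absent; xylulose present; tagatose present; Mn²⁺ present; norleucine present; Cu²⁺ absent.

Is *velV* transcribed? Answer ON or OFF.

OFF

Glyoxylate is present, so FenW is inactive.
With no repressor bound, *torN* is transcribed.
So TorN is produced and active.
Mn²⁺ is present, so LutF is inactive.
Autoinducer-2 is present, so WexH is inactive.
Required activator LutF is absent, so *temM* is not transcribed.
So TemM is not produced.
Required activator TemM is absent, so *jalF* is not transcribed.
So JalF is not produced.
Activator TorN is present, so *mibX* is transcribed.
So MibX is produced and active.
Norleucine is present, so PurC is active.
Cu²⁺ is absent, so PexX is inactive.
Tagatose is present, so OxaR is inactive.
Xylulose is present, so JovE is active.
With repressor JovE bound, *sibW* is not transcribed.
So SibW is not produced.
Co²⁺ is present, so GixQ is inactive.
Required activator SibW is absent, so *morK* is not transcribed.
So MorK is not produced.
With no repressor bound, *haxK* is transcribed.
So HaxK is produced and active.
With repressor PurC bound, *velV* is not transcribed.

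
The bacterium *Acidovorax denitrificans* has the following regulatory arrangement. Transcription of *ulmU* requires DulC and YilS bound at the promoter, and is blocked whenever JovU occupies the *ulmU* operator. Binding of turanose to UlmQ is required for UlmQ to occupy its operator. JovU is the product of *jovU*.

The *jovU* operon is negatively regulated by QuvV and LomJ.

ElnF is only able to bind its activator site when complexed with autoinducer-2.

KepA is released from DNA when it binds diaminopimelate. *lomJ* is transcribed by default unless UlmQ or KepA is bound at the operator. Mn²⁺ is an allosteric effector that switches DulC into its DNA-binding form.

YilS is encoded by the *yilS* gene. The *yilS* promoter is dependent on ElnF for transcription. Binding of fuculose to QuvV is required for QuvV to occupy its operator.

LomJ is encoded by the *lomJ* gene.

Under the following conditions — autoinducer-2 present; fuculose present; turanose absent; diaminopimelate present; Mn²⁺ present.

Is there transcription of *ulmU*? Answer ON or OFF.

Mn²⁺ is present, so DulC is active.
Fuculose is present, so QuvV is active.
Turanose is absent, so UlmQ is inactive.
Diaminopimelate is present, so KepA is inactive.
With no repressor bound, *lomJ* is transcribed.
So LomJ is produced and active.
With repressor QuvV bound, *jovU* is not transcribed.
So JovU is not produced.
Autoinducer-2 is present, so ElnF is active.
No repressor is bound and ElnF is active, so *yilS* is transcribed.
So YilS is produced and active.
No repressor is bound and DulC and YilS are active, so *ulmU* is transcribed.

ON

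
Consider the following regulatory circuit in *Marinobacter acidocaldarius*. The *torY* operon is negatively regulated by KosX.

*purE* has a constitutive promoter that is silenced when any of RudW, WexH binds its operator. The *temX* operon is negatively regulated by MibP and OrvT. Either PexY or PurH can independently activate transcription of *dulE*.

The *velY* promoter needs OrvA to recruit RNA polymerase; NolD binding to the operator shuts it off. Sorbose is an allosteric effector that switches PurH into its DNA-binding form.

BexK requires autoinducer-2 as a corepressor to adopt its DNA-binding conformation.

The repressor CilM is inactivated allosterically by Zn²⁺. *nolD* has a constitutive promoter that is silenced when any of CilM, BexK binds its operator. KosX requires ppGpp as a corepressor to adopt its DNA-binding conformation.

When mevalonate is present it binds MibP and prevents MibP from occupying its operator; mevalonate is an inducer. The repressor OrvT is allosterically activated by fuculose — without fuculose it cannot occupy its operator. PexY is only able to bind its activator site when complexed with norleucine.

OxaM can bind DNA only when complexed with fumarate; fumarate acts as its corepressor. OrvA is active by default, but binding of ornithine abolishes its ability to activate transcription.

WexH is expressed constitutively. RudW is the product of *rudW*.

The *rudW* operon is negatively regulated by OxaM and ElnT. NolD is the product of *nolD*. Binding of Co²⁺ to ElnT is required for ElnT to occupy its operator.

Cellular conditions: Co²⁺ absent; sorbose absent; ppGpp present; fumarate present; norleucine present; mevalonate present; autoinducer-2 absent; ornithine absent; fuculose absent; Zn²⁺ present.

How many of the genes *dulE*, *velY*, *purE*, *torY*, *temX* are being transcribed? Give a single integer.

Norleucine is present, so PexY is active.
Sorbose is absent, so PurH is inactive.
Activator PexY is present, so *dulE* is transcribed.
→ *dulE* is ON.
Ornithine is absent, so OrvA is active.
Zn²⁺ is present, so CilM is inactive.
Autoinducer-2 is absent, so BexK is inactive.
With no repressor bound, *nolD* is transcribed.
So NolD is produced and active.
With repressor NolD bound, *velY* is not transcribed.
→ *velY* is OFF.
Fumarate is present, so OxaM is active.
Co²⁺ is absent, so ElnT is inactive.
With repressor OxaM bound, *rudW* is not transcribed.
So RudW is not produced.
WexH is produced constitutively and is active.
With repressor WexH bound, *purE* is not transcribed.
→ *purE* is OFF.
ppGpp is present, so KosX is active.
With repressor KosX bound, *torY* is not transcribed.
→ *torY* is OFF.
Mevalonate is present, so MibP is inactive.
Fuculose is absent, so OrvT is inactive.
With no repressor bound, *temX* is transcribed.
→ *temX* is ON.
2 of the 5 genes are transcribed.

2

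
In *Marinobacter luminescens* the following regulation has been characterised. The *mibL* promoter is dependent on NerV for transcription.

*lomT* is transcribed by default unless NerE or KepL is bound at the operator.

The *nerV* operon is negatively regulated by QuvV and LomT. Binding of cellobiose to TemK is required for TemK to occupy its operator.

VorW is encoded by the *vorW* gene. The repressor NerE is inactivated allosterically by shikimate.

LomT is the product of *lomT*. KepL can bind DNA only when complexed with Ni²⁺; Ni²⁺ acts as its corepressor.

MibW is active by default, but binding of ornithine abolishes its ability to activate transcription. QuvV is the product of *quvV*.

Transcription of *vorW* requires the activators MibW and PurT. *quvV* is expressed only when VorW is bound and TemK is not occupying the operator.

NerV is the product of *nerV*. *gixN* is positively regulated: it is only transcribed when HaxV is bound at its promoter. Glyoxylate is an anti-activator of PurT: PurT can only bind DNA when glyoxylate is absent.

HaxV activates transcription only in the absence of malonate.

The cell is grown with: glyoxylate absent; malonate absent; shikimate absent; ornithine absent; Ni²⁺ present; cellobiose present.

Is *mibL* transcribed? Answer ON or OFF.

Ornithine is absent, so MibW is active.
Glyoxylate is absent, so PurT is active.
No repressor is bound and MibW and PurT are active, so *vorW* is transcribed.
So VorW is produced and active.
Cellobiose is present, so TemK is active.
With repressor TemK bound, *quvV* is not transcribed.
So QuvV is not produced.
Shikimate is absent, so NerE is active.
Ni²⁺ is present, so KepL is active.
With repressor NerE bound, *lomT* is not transcribed.
So LomT is not produced.
With no repressor bound, *nerV* is transcribed.
So NerV is produced and active.
No repressor is bound and NerV is active, so *mibL* is transcribed.

ON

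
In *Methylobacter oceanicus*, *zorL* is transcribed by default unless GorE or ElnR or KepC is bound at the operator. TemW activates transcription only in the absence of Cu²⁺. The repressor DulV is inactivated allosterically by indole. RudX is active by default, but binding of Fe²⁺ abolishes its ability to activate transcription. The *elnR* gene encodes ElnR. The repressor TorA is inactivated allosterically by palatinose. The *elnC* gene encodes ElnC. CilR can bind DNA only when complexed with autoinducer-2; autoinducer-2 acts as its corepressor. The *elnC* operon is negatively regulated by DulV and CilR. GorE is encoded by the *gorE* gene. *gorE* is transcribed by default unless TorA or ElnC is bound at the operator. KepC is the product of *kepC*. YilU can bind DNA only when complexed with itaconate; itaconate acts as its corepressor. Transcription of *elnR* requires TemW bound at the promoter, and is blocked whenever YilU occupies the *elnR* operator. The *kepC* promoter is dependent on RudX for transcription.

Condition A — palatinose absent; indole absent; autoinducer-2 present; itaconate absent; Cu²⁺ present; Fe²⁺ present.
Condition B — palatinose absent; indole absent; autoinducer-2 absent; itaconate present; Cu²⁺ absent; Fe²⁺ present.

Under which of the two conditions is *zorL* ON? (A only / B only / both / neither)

both

Condition A:
Palatinose is absent, so TorA is active.
Indole is absent, so DulV is active.
Autoinducer-2 is present, so CilR is active.
With repressor DulV bound, *elnC* is not transcribed.
So ElnC is not produced.
With repressor TorA bound, *gorE* is not transcribed.
So GorE is not produced.
Itaconate is absent, so YilU is inactive.
Cu²⁺ is present, so TemW is inactive.
Required activator TemW is absent, so *elnR* is not transcribed.
So ElnR is not produced.
Fe²⁺ is present, so RudX is inactive.
Required activator RudX is absent, so *kepC* is not transcribed.
So KepC is not produced.
With no repressor bound, *zorL* is transcribed.
→ *zorL* is ON in A.
Condition B:
Palatinose is absent, so TorA is active.
Indole is absent, so DulV is active.
Autoinducer-2 is absent, so CilR is inactive.
With repressor DulV bound, *elnC* is not transcribed.
So ElnC is not produced.
With repressor TorA bound, *gorE* is not transcribed.
So GorE is not produced.
Itaconate is present, so YilU is active.
Cu²⁺ is absent, so TemW is active.
With repressor YilU bound, *elnR* is not transcribed.
So ElnR is not produced.
Fe²⁺ is present, so RudX is inactive.
Required activator RudX is absent, so *kepC* is not transcribed.
So KepC is not produced.
With no repressor bound, *zorL* is transcribed.
→ *zorL* is ON in B.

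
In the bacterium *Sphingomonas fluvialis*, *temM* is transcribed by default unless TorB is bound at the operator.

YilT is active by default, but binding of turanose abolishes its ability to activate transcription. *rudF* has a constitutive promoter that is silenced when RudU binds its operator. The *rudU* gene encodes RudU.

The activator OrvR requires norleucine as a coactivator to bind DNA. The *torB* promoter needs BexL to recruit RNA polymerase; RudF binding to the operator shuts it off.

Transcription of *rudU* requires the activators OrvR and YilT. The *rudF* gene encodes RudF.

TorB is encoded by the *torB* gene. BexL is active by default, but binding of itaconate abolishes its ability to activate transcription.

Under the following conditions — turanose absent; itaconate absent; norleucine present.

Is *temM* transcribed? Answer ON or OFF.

OFF

Norleucine is present, so OrvR is active.
Turanose is absent, so YilT is active.
No repressor is bound and OrvR and YilT are active, so *rudU* is transcribed.
So RudU is produced and active.
With repressor RudU bound, *rudF* is not transcribed.
So RudF is not produced.
Itaconate is absent, so BexL is active.
No repressor is bound and BexL is active, so *torB* is transcribed.
So TorB is produced and active.
With repressor TorB bound, *temM* is not transcribed.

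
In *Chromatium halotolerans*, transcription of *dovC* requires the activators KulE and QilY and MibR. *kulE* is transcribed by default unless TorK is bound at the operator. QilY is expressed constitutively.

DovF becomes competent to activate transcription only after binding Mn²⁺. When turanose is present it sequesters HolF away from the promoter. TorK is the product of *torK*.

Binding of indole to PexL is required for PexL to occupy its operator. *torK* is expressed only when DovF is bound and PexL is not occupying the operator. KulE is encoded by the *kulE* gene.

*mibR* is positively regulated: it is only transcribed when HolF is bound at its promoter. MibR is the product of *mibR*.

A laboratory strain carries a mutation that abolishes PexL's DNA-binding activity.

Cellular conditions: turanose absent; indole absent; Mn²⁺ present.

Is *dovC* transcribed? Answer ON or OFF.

Mn²⁺ is present, so DovF is active.
PexL is non-functional in this strain, so it has no effect.
No repressor is bound and DovF is active, so *torK* is transcribed.
So TorK is produced and active.
With repressor TorK bound, *kulE* is not transcribed.
So KulE is not produced.
QilY is produced constitutively and is active.
Turanose is absent, so HolF is active.
No repressor is bound and HolF is active, so *mibR* is transcribed.
So MibR is produced and active.
Required activator KulE is absent, so *dovC* is not transcribed.

OFF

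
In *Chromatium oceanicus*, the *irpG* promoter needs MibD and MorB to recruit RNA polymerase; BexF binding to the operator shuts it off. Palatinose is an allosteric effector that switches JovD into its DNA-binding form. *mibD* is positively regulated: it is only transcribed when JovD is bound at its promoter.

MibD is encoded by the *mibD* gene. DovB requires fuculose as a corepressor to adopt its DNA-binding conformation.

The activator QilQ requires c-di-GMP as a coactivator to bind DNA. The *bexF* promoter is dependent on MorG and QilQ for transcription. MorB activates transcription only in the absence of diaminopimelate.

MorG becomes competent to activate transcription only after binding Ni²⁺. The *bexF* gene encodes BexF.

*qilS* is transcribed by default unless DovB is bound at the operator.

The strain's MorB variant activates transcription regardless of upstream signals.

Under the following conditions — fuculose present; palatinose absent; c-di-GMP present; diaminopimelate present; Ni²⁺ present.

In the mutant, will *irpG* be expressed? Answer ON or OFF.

Ni²⁺ is present, so MorG is active.
c-di-GMP is present, so QilQ is active.
No repressor is bound and MorG and QilQ are active, so *bexF* is transcribed.
So BexF is produced and active.
Palatinose is absent, so JovD is inactive.
Required activator JovD is absent, so *mibD* is not transcribed.
So MibD is not produced.
MorB is constitutively active in this strain.
With repressor BexF bound, *irpG* is not transcribed.

OFF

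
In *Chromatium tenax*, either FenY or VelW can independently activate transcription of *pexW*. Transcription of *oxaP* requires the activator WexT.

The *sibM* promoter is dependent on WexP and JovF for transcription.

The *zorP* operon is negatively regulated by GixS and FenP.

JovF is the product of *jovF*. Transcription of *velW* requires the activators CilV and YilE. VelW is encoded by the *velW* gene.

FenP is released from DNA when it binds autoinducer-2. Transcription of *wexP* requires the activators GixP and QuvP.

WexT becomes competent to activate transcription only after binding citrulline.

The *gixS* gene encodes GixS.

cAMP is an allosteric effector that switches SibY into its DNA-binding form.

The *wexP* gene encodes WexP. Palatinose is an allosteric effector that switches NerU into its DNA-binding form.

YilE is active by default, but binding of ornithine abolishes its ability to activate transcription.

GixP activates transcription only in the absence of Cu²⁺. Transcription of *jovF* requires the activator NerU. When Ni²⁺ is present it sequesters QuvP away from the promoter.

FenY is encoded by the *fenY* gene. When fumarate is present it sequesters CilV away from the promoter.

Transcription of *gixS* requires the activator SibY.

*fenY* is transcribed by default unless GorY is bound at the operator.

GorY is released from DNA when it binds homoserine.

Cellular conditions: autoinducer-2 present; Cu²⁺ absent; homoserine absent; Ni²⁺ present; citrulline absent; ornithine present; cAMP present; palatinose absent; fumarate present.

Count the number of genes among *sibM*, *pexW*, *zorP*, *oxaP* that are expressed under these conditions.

0

Cu²⁺ is absent, so GixP is active.
Ni²⁺ is present, so QuvP is inactive.
Required activator QuvP is absent, so *wexP* is not transcribed.
So WexP is not produced.
Palatinose is absent, so NerU is inactive.
Required activator NerU is absent, so *jovF* is not transcribed.
So JovF is not produced.
Required activator WexP is absent, so *sibM* is not transcribed.
→ *sibM* is OFF.
Homoserine is absent, so GorY is active.
With repressor GorY bound, *fenY* is not transcribed.
So FenY is not produced.
Fumarate is present, so CilV is inactive.
Ornithine is present, so YilE is inactive.
Required activator CilV is absent, so *velW* is not transcribed.
So VelW is not produced.
No activator is available at the *pexW* promoter, so *pexW* is not transcribed.
→ *pexW* is OFF.
cAMP is present, so SibY is active.
No repressor is bound and SibY is active, so *gixS* is transcribed.
So GixS is produced and active.
Autoinducer-2 is present, so FenP is inactive.
With repressor GixS bound, *zorP* is not transcribed.
→ *zorP* is OFF.
Citrulline is absent, so WexT is inactive.
Required activator WexT is absent, so *oxaP* is not transcribed.
→ *oxaP* is OFF.
0 of the 4 genes are transcribed.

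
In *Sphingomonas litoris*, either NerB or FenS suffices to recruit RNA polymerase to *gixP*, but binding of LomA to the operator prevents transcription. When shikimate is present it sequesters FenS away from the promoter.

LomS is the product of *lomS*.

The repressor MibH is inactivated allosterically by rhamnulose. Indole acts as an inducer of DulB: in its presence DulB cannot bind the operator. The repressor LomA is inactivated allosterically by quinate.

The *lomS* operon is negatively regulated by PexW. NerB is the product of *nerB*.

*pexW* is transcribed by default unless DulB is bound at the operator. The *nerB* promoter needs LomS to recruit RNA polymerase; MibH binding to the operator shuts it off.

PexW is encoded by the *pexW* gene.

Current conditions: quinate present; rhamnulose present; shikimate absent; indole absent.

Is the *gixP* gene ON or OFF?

Quinate is present, so LomA is inactive.
Indole is absent, so DulB is active.
With repressor DulB bound, *pexW* is not transcribed.
So PexW is not produced.
With no repressor bound, *lomS* is transcribed.
So LomS is produced and active.
Rhamnulose is present, so MibH is inactive.
No repressor is bound and LomS is active, so *nerB* is transcribed.
So NerB is produced and active.
Shikimate is absent, so FenS is active.
Activator NerB is present, so *gixP* is transcribed.

ON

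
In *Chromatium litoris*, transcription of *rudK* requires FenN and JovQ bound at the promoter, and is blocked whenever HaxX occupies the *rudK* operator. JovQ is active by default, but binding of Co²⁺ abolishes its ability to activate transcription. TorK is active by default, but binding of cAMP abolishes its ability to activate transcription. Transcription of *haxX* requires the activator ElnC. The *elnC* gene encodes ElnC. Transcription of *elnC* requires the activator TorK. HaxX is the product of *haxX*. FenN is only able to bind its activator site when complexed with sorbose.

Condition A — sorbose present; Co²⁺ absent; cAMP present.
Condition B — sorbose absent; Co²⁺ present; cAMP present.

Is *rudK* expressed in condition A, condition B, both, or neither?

A only

Condition A:
Sorbose is present, so FenN is active.
Co²⁺ is absent, so JovQ is active.
cAMP is present, so TorK is inactive.
Required activator TorK is absent, so *elnC* is not transcribed.
So ElnC is not produced.
Required activator ElnC is absent, so *haxX* is not transcribed.
So HaxX is not produced.
No repressor is bound and FenN and JovQ are active, so *rudK* is transcribed.
→ *rudK* is ON in A.
Condition B:
Sorbose is absent, so FenN is inactive.
Co²⁺ is present, so JovQ is inactive.
cAMP is present, so TorK is inactive.
Required activator TorK is absent, so *elnC* is not transcribed.
So ElnC is not produced.
Required activator ElnC is absent, so *haxX* is not transcribed.
So HaxX is not produced.
Required activator FenN is absent, so *rudK* is not transcribed.
→ *rudK* is OFF in B.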